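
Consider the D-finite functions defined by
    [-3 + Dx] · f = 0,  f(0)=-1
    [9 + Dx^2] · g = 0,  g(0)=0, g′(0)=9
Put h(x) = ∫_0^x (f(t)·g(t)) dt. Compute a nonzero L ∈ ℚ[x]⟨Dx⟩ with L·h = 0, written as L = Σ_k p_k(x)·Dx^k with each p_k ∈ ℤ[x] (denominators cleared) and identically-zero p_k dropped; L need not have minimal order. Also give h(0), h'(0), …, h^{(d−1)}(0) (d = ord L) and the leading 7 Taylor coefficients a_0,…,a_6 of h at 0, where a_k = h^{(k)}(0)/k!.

f: a_k = -1, -3, -9/2, -9/2, -27/8, -81/40, -81/80, …
g: a_k = 0, 9, 0, -27/2, 0, 243/40, 0, …
Sym-product of L_f,L_g gives L₀ (≤ ord 2).
∫: right-multiply L₀ by Dx.
L = 18·Dx - 6·Dx^2 + Dx^3  (order 3).
h: a_k = 0, 0, -9/2, -9, -27/4, 0, 81/20, …
ICs: h(0) = 0, h′(0) = 0, h′′(0) = -9.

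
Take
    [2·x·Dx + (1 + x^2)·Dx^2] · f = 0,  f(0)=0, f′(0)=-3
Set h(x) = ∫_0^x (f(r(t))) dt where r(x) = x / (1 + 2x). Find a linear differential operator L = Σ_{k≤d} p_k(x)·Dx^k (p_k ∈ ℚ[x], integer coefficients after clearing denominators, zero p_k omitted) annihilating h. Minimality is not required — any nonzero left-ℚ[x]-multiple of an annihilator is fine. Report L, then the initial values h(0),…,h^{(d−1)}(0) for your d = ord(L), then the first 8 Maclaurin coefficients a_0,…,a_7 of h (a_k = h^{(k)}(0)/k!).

f: a_k = 0, -3, 0, 1, 0, -3/5, 0, 3/7, …
h₀=f(r): pull back L_f along r ⇒ L₀.
∫: right-multiply L₀ by Dx.
L = (4 + 10·x)·Dx^2 + (1 + 4·x + 5·x^2)·Dx^3  (order 3).
h: a_k = 0, 0, -3/2, 2, -11/4, 18/5, -41/10, 22/7, …
ICs: h(0) = 0, h′(0) = 0, h′′(0) = -3.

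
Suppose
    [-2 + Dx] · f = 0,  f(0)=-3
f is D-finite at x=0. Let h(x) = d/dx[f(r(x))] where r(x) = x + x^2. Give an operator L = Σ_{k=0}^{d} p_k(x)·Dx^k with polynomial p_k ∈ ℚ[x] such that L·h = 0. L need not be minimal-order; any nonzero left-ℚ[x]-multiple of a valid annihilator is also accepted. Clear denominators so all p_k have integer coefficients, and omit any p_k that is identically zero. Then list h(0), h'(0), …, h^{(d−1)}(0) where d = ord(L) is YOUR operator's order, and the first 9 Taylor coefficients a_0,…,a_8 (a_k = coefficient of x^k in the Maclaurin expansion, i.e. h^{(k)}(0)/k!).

L = (4 + 8·x + 8·x^2) + (-1 - 2·x)·Dx  (order 1).
h: a_k = -6, -24, -48, -80, -104, -608/5, -1856/15, -12224/105, -2096/21, …
ICs: h(0) = -6.

f: a_k = -3, -6, -6, -4, -2, -4/5, -4/15, -8/105, -2/105, …
Change of var in L_f (x↦r) gives L₀.
h₀' ⇒ L via d/dx closure of L₀.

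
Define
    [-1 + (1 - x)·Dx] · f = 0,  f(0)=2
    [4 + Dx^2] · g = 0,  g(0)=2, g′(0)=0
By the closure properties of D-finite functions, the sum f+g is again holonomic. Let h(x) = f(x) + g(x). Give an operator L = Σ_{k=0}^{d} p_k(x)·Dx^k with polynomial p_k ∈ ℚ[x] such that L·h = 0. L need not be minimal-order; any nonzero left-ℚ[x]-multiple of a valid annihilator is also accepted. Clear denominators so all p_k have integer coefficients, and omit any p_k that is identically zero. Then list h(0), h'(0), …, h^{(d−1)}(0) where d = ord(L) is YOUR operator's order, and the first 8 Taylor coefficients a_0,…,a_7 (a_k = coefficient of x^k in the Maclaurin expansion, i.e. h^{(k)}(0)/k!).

L = (20 - 16·x + 8·x^2) + (-12 + 28·x - 24·x^2 + 8·x^3)·Dx + (5 - 4·x + 2·x^2)·Dx^2 + (-3 + 7·x - 6·x^2 + 2·x^3)·Dx^3  (order 3).
h: a_k = 4, 2, -2, 2, 10/3, 2, 82/45, 2, …
ICs: h(0) = 4, h′(0) = 2, h′′(0) = -4.

f: a_k = 2, 2, 2, 2, 2, 2, 2, 2, …
g: a_k = 2, 0, -4, 0, 4/3, 0, -8/45, 0, …
Sum ⇒ L₀ = lclm(L_f,L_g) in ℚ(x)⟨Dx⟩.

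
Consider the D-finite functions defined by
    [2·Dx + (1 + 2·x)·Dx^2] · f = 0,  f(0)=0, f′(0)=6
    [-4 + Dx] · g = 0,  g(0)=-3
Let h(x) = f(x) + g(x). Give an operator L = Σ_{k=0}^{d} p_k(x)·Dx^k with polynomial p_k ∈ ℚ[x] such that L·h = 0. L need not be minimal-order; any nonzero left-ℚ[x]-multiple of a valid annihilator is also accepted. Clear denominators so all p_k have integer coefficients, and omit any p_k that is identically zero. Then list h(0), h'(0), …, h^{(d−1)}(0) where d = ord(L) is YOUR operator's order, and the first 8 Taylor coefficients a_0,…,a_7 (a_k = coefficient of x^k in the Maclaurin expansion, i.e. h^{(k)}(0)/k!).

L = (-32 - 32·x)·Dx + (-4 - 32·x - 32·x^2)·Dx^2 + (3 + 10·x + 8·x^2)·Dx^3  (order 3).
h: a_k = -3, -6, -30, -24, -44, -32/5, -736/15, 4736/105, …
ICs: h(0) = -3, h′(0) = -6, h′′(0) = -60.

f: a_k = 0, 6, -6, 8, -12, 96/5, -32, 384/7, …
g: a_k = -3, -12, -24, -32, -32, -128/5, -256/15, -1024/105, …
f+g: L₀ = lclm(L_f,L_g), ord ≤ 2+1.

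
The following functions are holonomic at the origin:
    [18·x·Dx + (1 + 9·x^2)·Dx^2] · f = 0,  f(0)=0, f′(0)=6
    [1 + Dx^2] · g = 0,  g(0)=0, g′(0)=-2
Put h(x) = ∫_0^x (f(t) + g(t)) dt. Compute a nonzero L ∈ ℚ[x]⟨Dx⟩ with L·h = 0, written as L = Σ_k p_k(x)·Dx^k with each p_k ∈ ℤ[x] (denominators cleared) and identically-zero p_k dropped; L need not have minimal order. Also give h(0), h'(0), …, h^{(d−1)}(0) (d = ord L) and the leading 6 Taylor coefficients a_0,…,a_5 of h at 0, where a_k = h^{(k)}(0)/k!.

L = (-1926·x + 17820·x^3 + 1458·x^5)·Dx^2 + (-17 + 351·x^2 + 4617·x^4 + 729·x^6)·Dx^3 + (-1926·x + 17820·x^3 + 1458·x^5)·Dx^4 + (-17 + 351·x^2 + 4617·x^4 + 729·x^6)·Dx^5  (order 5).
h: a_k = 0, 0, 2, 0, -53/12, 0, …
ICs: h(0) = 0, h′(0) = 0, h′′(0) = 4, h′′′(0) = 0, h′′′′(0) = -106.

f: a_k = 0, 6, 0, -18, 0, 486/5, …
g: a_k = 0, -2, 0, 1/3, 0, -1/60, …
L₀ := lclm(L_f,L_g); ord L₀ ≤ 2+2.
∫: right-multiply L₀ by Dx.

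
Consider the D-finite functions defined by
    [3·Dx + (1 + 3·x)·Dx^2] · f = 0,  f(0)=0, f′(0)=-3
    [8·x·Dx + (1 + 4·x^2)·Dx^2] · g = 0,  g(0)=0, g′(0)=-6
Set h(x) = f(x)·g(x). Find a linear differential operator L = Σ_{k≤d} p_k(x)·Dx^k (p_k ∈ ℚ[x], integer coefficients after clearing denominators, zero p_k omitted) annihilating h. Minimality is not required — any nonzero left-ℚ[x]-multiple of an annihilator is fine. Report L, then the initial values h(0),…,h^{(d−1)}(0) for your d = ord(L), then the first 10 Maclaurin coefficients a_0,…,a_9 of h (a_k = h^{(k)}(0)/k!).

f: a_k = 0, -3, 9/2, -9, 81/4, -243/5, 243/2, -2187/7, 6561/8, -2187, …
g: a_k = 0, -6, 0, 8, 0, -96/5, 0, 384/7, 0, -512/3, …
f·g: L₀ = L_f ⊗_s L_g, ord ≤ 2·2.
L = (1632 + 8496·x + 23040·x^2 + 110016·x^3 + 207360·x^4 + 269568·x^5 + 82944·x^7)·Dx + (418 + 6672·x + 44112·x^2 + 151488·x^3 + 393984·x^4 + 642816·x^5 + 725760·x^6 + 82944·x^7 + 290304·x^8)·Dx^2 + (204 + 1844·x + 12096·x^2 + 47408·x^3 + 122880·x^4 + 240192·x^5 + 331776·x^6 + 361728·x^7 + 82944·x^8 + 165888·x^9)·Dx^3 + (25 + 246·x + 1217·x^2 + 4128·x^3 + 10624·x^4 + 22080·x^5 + 34272·x^6 + 41472·x^7 + 43776·x^8 + 13824·x^9 + 20736·x^10)·Dx^4  (order 4).
h: a_k = 0, 0, 18, -27, 30, -171/2, 1386/5, -3267/5, 1494, -572697/140, …
ICs: h(0) = 0, h′(0) = 0, h′′(0) = 36, h′′′(0) = -162.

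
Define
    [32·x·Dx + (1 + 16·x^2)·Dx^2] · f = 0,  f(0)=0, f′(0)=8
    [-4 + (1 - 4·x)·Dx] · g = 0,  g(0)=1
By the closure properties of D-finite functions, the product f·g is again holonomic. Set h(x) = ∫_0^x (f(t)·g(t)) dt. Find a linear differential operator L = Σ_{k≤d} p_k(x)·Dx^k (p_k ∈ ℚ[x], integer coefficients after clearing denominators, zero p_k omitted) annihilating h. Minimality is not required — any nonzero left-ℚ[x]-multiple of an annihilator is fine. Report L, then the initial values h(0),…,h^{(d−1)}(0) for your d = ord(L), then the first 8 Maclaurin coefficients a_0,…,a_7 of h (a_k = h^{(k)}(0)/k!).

f: a_k = 0, 8, 0, -128/3, 0, 2048/5, 0, -32768/7, …
g: a_k = 1, 4, 16, 64, 256, 1024, 4096, 16384, …
Product ⇒ symmetric product L₀, ord ≤ 2.
Integrate: L := L₀·Dx.
L = 128·x·Dx + (8 - 32·x + 256·x^2)·Dx^2 + (-1 + 4·x - 16·x^2 + 64·x^3)·Dx^3  (order 3).
h: a_k = 0, 0, 4, 32/3, 64/3, 1024/15, 13312/45, 106496/105, …
ICs: h(0) = 0, h′(0) = 0, h′′(0) = 8.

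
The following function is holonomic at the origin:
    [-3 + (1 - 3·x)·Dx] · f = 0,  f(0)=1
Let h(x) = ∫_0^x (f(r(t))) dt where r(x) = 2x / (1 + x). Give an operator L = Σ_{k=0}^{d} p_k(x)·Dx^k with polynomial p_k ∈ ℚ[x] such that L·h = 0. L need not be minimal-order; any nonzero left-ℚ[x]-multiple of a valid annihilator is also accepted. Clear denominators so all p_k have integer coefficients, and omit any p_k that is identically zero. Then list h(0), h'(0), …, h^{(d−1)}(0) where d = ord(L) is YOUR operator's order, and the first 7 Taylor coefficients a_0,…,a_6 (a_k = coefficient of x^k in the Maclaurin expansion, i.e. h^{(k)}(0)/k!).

f: a_k = 1, 3, 9, 27, 81, 243, 729, …
h₀=f(r): pull back L_f along r ⇒ L₀.
h=∫h₀ ⇒ L = L₀·Dx.
L = 6·Dx + (-1 + 4·x + 5·x^2)·Dx^2  (order 2).
h: a_k = 0, 1, 3, 10, 75/2, 150, 625, …
ICs: h(0) = 0, h′(0) = 1.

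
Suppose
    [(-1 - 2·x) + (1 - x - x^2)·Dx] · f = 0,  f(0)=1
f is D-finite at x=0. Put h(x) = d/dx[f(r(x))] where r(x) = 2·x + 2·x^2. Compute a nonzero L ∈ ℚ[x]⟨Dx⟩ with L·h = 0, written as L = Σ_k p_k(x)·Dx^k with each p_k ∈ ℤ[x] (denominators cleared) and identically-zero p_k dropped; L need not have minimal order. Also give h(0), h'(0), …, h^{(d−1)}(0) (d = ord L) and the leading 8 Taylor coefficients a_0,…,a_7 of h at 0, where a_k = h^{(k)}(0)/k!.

f: a_k = 1, 1, 2, 3, 5, 8, 13, 21, …
h₀=f(r): pull back L_f along r ⇒ L₀.
Differentiate: ansatz ord ≤ ord L₀ ⇒ L.
L = (10 + 20·x + 60·x^2 + 80·x^3 + 40·x^4) + (-1 + 10·x^2 + 20·x^3 + 20·x^4 + 8·x^5)·Dx  (order 1).
h: a_k = 2, 20, 120, 640, 3240, 15696, 73920, 341120, …
ICs: h(0) = 2.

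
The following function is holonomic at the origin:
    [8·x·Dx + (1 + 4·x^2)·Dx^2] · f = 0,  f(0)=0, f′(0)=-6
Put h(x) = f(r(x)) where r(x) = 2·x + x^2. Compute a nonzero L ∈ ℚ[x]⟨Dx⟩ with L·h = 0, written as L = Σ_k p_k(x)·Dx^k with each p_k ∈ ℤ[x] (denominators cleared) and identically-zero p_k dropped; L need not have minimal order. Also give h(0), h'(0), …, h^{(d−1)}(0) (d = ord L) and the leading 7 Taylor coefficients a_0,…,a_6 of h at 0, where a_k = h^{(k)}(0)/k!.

f: a_k = 0, -6, 0, 8, 0, -96/5, 0, …
h₀=f(r): pull back L_f along r ⇒ L₀.
L = (-1 + 32·x + 64·x^2 + 48·x^3 + 12·x^4)·Dx + (1 + x + 16·x^2 + 32·x^3 + 20·x^4 + 4·x^5)·Dx^2  (order 2).
h: a_k = 0, -12, -6, 64, 96, -2832/5, -1528, …
ICs: h(0) = 0, h′(0) = -12.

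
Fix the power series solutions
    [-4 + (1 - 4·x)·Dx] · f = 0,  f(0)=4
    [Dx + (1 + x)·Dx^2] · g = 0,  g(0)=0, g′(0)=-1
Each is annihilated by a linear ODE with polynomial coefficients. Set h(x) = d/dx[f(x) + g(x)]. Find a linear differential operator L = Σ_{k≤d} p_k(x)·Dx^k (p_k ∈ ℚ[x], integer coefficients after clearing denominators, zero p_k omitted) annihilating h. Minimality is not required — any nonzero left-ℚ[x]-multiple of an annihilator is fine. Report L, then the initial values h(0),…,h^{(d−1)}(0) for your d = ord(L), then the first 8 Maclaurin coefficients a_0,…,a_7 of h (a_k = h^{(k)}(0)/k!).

L = (112 + 32·x) + (94 + 208·x + 64·x^2)·Dx + (-9 + 23·x + 48·x^2 + 16·x^3)·Dx^2  (order 2).
h: a_k = 15, 129, 767, 4097, 20479, 98305, 458751, 2097153, …
ICs: h(0) = 15, h′(0) = 129.

f: a_k = 4, 16, 64, 256, 1024, 4096, 16384, 65536, …
g: a_k = 0, -1, 1/2, -1/3, 1/4, -1/5, 1/6, -1/7, …
Weyl lclm of L_f,L_g ⇒ L₀ (ord ≤ 3).
Derive L from L₀ (diff closure).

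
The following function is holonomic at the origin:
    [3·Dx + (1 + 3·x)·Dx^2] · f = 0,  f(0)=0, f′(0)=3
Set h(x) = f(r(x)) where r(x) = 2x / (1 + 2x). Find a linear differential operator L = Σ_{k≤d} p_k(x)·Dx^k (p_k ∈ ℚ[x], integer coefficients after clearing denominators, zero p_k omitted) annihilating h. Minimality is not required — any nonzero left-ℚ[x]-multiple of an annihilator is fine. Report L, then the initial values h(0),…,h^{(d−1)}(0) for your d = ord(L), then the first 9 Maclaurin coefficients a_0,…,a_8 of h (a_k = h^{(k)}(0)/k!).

f: a_k = 0, 3, -9/2, 9, -81/4, 243/5, -243/2, 2187/7, -6561/8, …
L₀ from L_f via x↦r, Dx↦r'^{-1}Dx.
L = (10 + 32·x)·Dx + (1 + 10·x + 16·x^2)·Dx^2  (order 2).
h: a_k = 0, 6, -30, 168, -1020, 32736/5, -43680, 2097024/7, -2097120, …
ICs: h(0) = 0, h′(0) = 6.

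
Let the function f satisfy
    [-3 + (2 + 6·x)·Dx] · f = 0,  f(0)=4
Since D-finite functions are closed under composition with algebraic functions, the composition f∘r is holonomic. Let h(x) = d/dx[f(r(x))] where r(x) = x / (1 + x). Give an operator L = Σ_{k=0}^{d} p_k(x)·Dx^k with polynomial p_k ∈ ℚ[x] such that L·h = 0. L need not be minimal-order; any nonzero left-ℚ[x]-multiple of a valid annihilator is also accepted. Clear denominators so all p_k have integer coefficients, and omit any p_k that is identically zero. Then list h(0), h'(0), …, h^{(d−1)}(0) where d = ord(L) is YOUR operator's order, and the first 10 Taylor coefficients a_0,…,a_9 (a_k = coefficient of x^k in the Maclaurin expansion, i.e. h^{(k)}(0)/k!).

f: a_k = 4, 6, -9/2, 27/4, -405/32, 1701/64, -15309/256, 72171/512, -2814669/8192, 14073345/16384, …
Substitute x→r, Dx→(1/r')Dx; clear ⇒ L₀.
h₀' ⇒ L via d/dx closure of L₀.
L = (-7 - 16·x) + (-2 - 10·x - 8·x^2)·Dx  (order 1).
h: a_k = 6, -21, 261/4, -1677/8, 45345/64, -318915/128, 4608345/512, -33903165/1024, 2020675545/16384, -15193591815/32768, …
ICs: h(0) = 6.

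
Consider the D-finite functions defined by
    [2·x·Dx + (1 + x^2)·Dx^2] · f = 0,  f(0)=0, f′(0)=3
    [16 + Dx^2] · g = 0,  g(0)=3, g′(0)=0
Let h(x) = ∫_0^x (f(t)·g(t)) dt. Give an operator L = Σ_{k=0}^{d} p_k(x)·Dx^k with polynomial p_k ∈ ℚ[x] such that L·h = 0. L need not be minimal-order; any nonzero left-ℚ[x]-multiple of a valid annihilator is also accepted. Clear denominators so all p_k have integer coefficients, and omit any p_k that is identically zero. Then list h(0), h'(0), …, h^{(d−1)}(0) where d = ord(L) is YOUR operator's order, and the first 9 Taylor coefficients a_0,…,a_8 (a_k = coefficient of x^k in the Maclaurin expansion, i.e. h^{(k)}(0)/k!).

L = (5440 + 19136·x^2 + 25856·x^4 + 16384·x^6 + 4096·x^8)·Dx + (1152·x + 3200·x^3 + 3072·x^5 + 1024·x^7)·Dx^2 + (612 + 2252·x^2 + 3168·x^4 + 2048·x^6 + 512·x^8)·Dx^3 + (72·x + 200·x^3 + 192·x^5 + 64·x^7)·Dx^4 + (17 + 66·x^2 + 97·x^4 + 64·x^6 + 16·x^8)·Dx^5  (order 5).
h: a_k = 0, 0, 9/2, 0, -75/4, 0, 203/10, 0, -3461/280, …
ICs: h(0) = 0, h′(0) = 0, h′′(0) = 9, h′′′(0) = 0, h′′′′(0) = -450.

f: a_k = 0, 3, 0, -1, 0, 3/5, 0, -3/7, 0, …
g: a_k = 3, 0, -24, 0, 32, 0, -256/15, 0, 512/105, …
h₀=f·g: eliminate ⇒ L₀, order ≤ 2·2.
∫: right-multiply L₀ by Dx.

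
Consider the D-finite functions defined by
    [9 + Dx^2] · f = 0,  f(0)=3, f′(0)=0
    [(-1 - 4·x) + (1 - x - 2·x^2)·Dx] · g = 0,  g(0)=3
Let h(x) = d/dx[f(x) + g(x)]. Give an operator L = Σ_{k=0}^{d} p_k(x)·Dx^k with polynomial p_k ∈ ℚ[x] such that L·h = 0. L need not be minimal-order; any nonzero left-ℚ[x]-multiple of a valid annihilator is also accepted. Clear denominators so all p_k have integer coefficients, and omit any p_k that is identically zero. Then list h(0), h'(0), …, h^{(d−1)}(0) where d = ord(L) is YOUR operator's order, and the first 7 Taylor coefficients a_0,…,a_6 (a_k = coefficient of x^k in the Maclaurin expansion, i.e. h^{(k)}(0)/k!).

L = (954 + 3600·x + 8154·x^2 + 4140·x^3 + 5760·x^4 + 3888·x^5 + 2592·x^6) + (-117 - 369·x + 585·x^2 + 747·x^3 + 90·x^4 + 828·x^5 + 1512·x^6 + 864·x^7)·Dx + (106 + 400·x + 906·x^2 + 460·x^3 + 640·x^4 + 432·x^5 + 288·x^6)·Dx^2 + (-13 - 41·x + 65·x^2 + 83·x^3 + 10·x^4 + 92·x^5 + 168·x^6 + 96·x^7)·Dx^3  (order 3).
h: a_k = 3, -9, 45, 345/2, 315, 30231/40, 1785, …
ICs: h(0) = 3, h′(0) = -9, h′′(0) = 90.

f: a_k = 3, 0, -27/2, 0, 81/8, 0, -243/80, …
g: a_k = 3, 3, 9, 15, 33, 63, 129, …
L₀ := lclm(L_f,L_g); ord L₀ ≤ 2+1.
h=h₀': d/dx-closure on L₀ ⇒ L.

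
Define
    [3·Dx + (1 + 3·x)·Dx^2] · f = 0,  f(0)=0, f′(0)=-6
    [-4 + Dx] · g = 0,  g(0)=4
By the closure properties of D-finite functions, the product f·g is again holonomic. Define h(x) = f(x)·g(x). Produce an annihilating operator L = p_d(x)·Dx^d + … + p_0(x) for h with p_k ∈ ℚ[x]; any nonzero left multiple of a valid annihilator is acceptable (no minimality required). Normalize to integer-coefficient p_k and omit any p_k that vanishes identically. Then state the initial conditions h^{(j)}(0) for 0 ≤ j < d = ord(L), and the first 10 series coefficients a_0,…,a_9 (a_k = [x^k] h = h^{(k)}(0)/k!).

L = (4 + 48·x) + (-5 - 24·x)·Dx + (1 + 3·x)·Dx^2  (order 2).
h: a_k = 0, -24, -60, -120, -94, -944/5, 124, -62072/105, 21487/15, -83492/21, …
ICs: h(0) = 0, h′(0) = -24.

f: a_k = 0, -6, 9, -18, 81/2, -486/5, 243, -4374/7, 6561/4, -4374, …
g: a_k = 4, 16, 32, 128/3, 128/3, 512/15, 1024/45, 4096/315, 2048/315, 8192/2835, …
Product ⇒ symmetric product L₀, ord ≤ 2.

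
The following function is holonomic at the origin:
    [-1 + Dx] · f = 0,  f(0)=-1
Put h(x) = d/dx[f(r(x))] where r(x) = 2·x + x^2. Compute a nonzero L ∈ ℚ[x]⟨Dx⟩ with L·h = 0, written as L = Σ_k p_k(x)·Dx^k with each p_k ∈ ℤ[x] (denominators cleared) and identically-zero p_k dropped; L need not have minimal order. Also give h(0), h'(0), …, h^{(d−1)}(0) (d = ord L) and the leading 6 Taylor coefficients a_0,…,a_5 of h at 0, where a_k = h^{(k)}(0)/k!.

f: a_k = -1, -1, -1/2, -1/6, -1/24, -1/120, …
Change of var in L_f (x↦r) gives L₀.
h=h₀': d/dx-closure on L₀ ⇒ L.
L = (3 + 4·x + 2·x^2) + (-1 - x)·Dx  (order 1).
h: a_k = -2, -6, -10, -38/3, -13, -173/15, …
ICs: h(0) = -2.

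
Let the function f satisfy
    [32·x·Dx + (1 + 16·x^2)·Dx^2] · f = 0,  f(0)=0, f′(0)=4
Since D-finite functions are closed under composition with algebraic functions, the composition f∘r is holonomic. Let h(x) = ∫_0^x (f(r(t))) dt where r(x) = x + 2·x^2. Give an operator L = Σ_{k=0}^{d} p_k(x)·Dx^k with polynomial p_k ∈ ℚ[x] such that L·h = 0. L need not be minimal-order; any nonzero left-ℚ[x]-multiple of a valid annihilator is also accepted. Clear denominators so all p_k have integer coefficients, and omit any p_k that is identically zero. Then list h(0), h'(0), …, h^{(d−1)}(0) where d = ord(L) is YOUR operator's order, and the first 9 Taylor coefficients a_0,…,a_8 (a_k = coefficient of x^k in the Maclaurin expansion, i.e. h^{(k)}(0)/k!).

L = (-4 + 32·x + 256·x^2 + 768·x^3 + 768·x^4)·Dx^2 + (1 + 4·x + 16·x^2 + 128·x^3 + 320·x^4 + 256·x^5)·Dx^3  (order 3).
h: a_k = 0, 0, 2, 8/3, -16/3, -128/5, -128/15, 5632/21, 5120/7, …
ICs: h(0) = 0, h′(0) = 0, h′′(0) = 4.

f: a_k = 0, 4, 0, -64/3, 0, 1024/5, 0, -16384/7, 0, …
h₀=f(r): pull back L_f along r ⇒ L₀.
Integrate: L := L₀·Dx.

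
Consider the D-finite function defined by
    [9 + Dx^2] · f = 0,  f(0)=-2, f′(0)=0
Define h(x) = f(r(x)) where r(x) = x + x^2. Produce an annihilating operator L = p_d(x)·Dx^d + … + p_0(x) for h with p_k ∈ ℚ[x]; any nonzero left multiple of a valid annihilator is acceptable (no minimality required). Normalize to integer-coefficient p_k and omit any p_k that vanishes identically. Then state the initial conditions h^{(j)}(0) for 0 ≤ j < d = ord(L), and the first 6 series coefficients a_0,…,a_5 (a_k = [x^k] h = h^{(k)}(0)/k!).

f: a_k = -2, 0, 9, 0, -27/4, 0, …
Substitute x→r, Dx→(1/r')Dx; clear ⇒ L₀.
L = (9 + 54·x + 108·x^2 + 72·x^3) - 2·Dx + (1 + 2·x)·Dx^2  (order 2).
h: a_k = -2, 0, 9, 18, 9/4, -27, …
ICs: h(0) = -2, h′(0) = 0.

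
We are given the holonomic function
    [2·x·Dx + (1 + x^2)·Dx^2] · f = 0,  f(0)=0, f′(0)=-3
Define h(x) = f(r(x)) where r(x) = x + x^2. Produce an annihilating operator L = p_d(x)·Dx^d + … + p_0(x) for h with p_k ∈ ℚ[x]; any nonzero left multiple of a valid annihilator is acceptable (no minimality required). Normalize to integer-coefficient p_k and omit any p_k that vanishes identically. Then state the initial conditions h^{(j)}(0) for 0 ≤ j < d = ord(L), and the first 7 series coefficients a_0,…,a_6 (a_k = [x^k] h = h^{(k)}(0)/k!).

f: a_k = 0, -3, 0, 1, 0, -3/5, 0, …
Change of var in L_f (x↦r) gives L₀.
L = (-2 + 2·x + 8·x^2 + 12·x^3 + 6·x^4)·Dx + (1 + 2·x + x^2 + 4·x^3 + 5·x^4 + 2·x^5)·Dx^2  (order 2).
h: a_k = 0, -3, -3, 1, 3, 12/5, -2, …
ICs: h(0) = 0, h′(0) = -3.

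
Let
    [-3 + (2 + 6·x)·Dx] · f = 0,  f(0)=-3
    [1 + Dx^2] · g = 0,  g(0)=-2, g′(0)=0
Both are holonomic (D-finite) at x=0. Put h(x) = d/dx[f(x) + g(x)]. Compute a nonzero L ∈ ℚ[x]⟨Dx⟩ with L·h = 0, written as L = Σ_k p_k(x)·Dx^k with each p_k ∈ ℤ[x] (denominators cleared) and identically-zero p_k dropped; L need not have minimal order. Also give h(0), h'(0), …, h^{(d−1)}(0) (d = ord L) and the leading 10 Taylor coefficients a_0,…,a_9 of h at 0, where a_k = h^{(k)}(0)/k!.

L = (-417 - 72·x - 108·x^2) + (-62 - 234·x - 216·x^2 - 216·x^3)·Dx + (-417 - 72·x - 108·x^2)·Dx^2 + (-62 - 234·x - 216·x^2 - 216·x^3)·Dx^3  (order 3).
h: a_k = -9/2, 35/4, -243/16, 3613/96, -25515/256, 2066843/7680, -1515591/2048, 2659861693/1290240, -379980315/65536, 6104383762523/371589120, …
ICs: h(0) = -9/2, h′(0) = 35/4, h′′(0) = -243/8.

f: a_k = -3, -9/2, 27/8, -81/16, 1215/128, -5103/256, 45927/1024, -216513/2048, 8444007/32768, -42220035/65536, …
g: a_k = -2, 0, 1, 0, -1/12, 0, 1/360, 0, -1/20160, 0, …
h₀=f+g: left-lcm gives L₀, ord ≤ 3.
h₀' ⇒ L via d/dx closure of L₀.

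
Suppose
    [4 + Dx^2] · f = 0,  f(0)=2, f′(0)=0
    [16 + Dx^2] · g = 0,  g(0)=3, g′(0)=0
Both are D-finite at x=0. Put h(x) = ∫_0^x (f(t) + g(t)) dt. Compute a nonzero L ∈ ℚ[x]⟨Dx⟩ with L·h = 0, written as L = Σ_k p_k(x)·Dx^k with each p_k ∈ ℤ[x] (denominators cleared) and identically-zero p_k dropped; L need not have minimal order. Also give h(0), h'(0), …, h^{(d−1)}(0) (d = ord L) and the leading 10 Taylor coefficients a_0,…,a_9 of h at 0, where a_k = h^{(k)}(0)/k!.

L = 64·Dx + 20·Dx^3 + Dx^5  (order 5).
h: a_k = 0, 5, 0, -28/3, 0, 20/3, 0, -776/315, 0, 44/81, …
ICs: h(0) = 0, h′(0) = 5, h′′(0) = 0, h′′′(0) = -56, h′′′′(0) = 0.

f: a_k = 2, 0, -4, 0, 4/3, 0, -8/45, 0, 4/315, 0, …
g: a_k = 3, 0, -24, 0, 32, 0, -256/15, 0, 512/105, 0, …
h₀=f+g: left-lcm gives L₀, ord ≤ 4.
∫: right-multiply L₀ by Dx.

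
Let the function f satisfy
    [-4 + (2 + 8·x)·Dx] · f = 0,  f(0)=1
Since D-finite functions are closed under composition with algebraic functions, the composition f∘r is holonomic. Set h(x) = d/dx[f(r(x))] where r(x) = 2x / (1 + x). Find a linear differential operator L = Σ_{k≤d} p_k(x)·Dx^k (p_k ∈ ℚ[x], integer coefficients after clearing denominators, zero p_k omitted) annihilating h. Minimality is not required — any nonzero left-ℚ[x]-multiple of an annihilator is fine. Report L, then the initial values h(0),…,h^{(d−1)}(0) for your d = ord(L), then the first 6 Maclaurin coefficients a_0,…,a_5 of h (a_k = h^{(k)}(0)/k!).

f: a_k = 1, 2, -2, 4, -10, 28, …
h₀=f(r): pull back L_f along r ⇒ L₀.
Derive L from L₀ (diff closure).
L = (-6 - 18·x) + (-1 - 10·x - 9·x^2)·Dx  (order 1).
h: a_k = 4, -24, 156, -1136, 8820, -70920, …
ICs: h(0) = 4.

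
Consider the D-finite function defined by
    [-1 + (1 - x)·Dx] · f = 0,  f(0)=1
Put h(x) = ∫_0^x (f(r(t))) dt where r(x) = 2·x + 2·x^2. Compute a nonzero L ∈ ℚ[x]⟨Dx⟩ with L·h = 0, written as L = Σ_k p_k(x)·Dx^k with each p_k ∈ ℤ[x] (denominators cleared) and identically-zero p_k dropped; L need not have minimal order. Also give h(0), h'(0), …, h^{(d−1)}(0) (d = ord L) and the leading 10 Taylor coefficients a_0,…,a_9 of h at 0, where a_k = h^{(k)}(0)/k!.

L = (2 + 4·x)·Dx + (-1 + 2·x + 2·x^2)·Dx^2  (order 2).
h: a_k = 0, 1, 1, 2, 4, 44/5, 20, 328/7, 112, 272, …
ICs: h(0) = 0, h′(0) = 1.

f: a_k = 1, 1, 1, 1, 1, 1, 1, 1, 1, 1, …
L₀ from L_f via x↦r, Dx↦r'^{-1}Dx.
∫: right-multiply L₀ by Dx.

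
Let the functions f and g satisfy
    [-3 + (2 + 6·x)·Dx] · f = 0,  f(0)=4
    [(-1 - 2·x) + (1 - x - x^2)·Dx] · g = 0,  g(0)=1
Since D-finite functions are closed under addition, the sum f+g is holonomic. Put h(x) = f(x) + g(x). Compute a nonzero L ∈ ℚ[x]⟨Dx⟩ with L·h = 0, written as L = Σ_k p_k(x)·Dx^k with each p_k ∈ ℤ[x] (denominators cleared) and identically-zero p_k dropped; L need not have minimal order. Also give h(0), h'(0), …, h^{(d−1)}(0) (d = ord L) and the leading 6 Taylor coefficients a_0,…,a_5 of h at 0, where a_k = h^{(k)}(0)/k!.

f: a_k = 4, 6, -9/2, 27/4, -405/32, 1701/64, …
g: a_k = 1, 1, 2, 3, 5, 8, …
h₀=f+g: left-lcm gives L₀, ord ≤ 2.
L = (33 + 117·x + 117·x^2 + 90·x^3) + (-25 - 102·x - 303·x^2 - 378·x^3 - 225·x^4)·Dx + (-2 + 22·x + 90·x^2 - 38·x^3 - 198·x^4 - 90·x^5)·Dx^2  (order 2).
h: a_k = 5, 7, -5/2, 39/4, -245/32, 2213/64, …
ICs: h(0) = 5, h′(0) = 7.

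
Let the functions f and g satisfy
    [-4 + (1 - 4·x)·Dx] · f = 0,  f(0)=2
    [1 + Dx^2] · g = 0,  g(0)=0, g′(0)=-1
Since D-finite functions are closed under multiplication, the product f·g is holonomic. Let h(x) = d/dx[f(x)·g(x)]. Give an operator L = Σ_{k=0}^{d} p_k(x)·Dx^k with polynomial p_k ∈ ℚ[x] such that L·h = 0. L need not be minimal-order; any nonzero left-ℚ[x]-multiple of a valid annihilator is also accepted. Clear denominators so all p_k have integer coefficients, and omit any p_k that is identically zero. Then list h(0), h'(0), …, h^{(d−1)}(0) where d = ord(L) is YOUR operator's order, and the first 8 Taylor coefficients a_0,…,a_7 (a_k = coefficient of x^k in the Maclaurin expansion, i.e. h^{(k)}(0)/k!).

L = (-31 - 8·x + 16·x^2) + (-8 + 32·x)·Dx + (1 - 8·x + 16·x^2)·Dx^2  (order 2).
h: a_k = -2, -16, -95, -1520/3, -30401/12, -60802/5, -20429471/360, -81717884/315, …
ICs: h(0) = -2, h′(0) = -16.

f: a_k = 2, 8, 32, 128, 512, 2048, 8192, 32768, …
g: a_k = 0, -1, 0, 1/6, 0, -1/120, 0, 1/5040, …
L₀ := L_f ⊗_s L_g (sym. prod.), ord ≤ 2.
h=h₀': d/dx-closure on L₀ ⇒ L.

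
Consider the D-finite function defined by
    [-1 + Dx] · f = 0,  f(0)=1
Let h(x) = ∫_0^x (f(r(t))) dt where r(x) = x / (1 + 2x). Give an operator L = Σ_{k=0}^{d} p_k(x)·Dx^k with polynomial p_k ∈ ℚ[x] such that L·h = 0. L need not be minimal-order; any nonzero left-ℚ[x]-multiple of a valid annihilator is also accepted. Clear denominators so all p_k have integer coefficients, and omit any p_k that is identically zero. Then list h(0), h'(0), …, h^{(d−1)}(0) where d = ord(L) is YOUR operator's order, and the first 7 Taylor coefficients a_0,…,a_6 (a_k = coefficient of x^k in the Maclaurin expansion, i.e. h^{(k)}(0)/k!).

f: a_k = 1, 1, 1/2, 1/6, 1/24, 1/120, 1/720, …
Substitute x→r, Dx→(1/r')Dx; clear ⇒ L₀.
h=∫h₀ ⇒ L = L₀·Dx.
L = -Dx + (1 + 4·x + 4·x^2)·Dx^2  (order 2).
h: a_k = 0, 1, 1/2, -1/2, 13/24, -71/120, 49/80, …
ICs: h(0) = 0, h′(0) = 1.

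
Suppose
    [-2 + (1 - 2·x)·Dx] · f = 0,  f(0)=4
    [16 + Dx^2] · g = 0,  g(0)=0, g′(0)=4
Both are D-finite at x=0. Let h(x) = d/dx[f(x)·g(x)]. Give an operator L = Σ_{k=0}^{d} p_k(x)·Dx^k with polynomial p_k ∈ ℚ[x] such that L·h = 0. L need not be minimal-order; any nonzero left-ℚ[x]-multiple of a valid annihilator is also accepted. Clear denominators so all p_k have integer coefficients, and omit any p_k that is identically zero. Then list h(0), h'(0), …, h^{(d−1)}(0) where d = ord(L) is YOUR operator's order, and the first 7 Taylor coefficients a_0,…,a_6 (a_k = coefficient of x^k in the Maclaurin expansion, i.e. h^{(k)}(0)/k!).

f: a_k = 4, 8, 16, 32, 64, 128, 256, …
g: a_k = 0, 4, 0, -32/3, 0, 128/15, 0, …
Sym-product of L_f,L_g gives L₀ (≤ ord 2).
h₀' ⇒ L via d/dx closure of L₀.
L = (8 - 64·x + 64·x^2) + (-4 + 8·x)·Dx + (1 - 4·x + 4·x^2)·Dx^2  (order 2).
h: a_k = 16, 64, 64, 512/3, 1792/3, 7168/5, 146432/45, …
ICs: h(0) = 16, h′(0) = 64.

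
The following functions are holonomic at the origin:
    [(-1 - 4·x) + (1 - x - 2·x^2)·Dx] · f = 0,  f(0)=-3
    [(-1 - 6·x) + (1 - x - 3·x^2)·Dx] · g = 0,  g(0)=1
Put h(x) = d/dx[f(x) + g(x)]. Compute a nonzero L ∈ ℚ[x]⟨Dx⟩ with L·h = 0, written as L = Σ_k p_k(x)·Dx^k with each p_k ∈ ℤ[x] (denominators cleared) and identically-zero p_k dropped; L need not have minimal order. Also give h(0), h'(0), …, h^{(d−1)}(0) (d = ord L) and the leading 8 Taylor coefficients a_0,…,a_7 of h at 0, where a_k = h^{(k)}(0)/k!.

f: a_k = -3, -3, -9, -15, -33, -63, -129, -255, …
g: a_k = 1, 1, 4, 7, 19, 40, 97, 217, …
f+g: L₀ = lclm(L_f,L_g), ord ≤ 1+1.
h₀' ⇒ L via d/dx closure of L₀.
L = (-6 - 264·x - 360·x^2 - 1176·x^3 - 2406·x^4 - 3600·x^5 + 1296·x^6) + (6 + 54·x + 114·x^2 + 96·x^3 + 27·x^4 - 2334·x^5 - 1872·x^6 + 864·x^7)·Dx + (-1 + 2·x - 11·x^2 - 18·x^3 + 158·x^4 + 61·x^5 - 377·x^6 - 168·x^7 + 108·x^8)·Dx^2  (order 2).
h: a_k = -2, -10, -24, -56, -115, -192, -266, -40, …
ICs: h(0) = -2, h′(0) = -10.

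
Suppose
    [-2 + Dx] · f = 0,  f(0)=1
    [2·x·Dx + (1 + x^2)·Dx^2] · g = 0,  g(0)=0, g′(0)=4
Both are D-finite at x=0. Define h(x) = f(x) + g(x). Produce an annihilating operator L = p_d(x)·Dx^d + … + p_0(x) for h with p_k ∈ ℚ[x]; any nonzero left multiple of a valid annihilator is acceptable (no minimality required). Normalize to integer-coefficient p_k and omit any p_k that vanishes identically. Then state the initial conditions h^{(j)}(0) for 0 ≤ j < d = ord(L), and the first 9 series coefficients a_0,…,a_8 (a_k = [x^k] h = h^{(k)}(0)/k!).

L = (2 - 4·x - 6·x^2 - 4·x^3)·Dx + (-3 - x^2 - 2·x^4)·Dx^2 + (1 + x + 2·x^2 + x^3 + x^4)·Dx^3  (order 3).
h: a_k = 1, 6, 2, 0, 2/3, 16/15, 4/45, -172/315, 2/315, …
ICs: h(0) = 1, h′(0) = 6, h′′(0) = 4.

f: a_k = 1, 2, 2, 4/3, 2/3, 4/15, 4/45, 8/315, 2/315, …
g: a_k = 0, 4, 0, -4/3, 0, 4/5, 0, -4/7, 0, …
L₀ := lclm(L_f,L_g); ord L₀ ≤ 1+2.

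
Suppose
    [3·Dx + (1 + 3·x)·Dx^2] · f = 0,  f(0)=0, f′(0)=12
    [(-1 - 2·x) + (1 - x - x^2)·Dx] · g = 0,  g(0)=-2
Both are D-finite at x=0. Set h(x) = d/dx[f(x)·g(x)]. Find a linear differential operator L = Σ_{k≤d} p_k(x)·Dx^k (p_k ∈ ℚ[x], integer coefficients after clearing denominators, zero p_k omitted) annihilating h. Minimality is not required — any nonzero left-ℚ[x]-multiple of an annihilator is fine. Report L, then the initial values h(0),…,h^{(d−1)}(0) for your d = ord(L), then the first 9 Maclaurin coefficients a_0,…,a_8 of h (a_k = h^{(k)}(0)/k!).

f: a_k = 0, 12, -18, 36, -81, 972/5, -486, 8748/7, -6561/2, …
g: a_k = -2, -2, -4, -6, -10, -16, -26, -42, -68, …
Product ⇒ symmetric product L₀, ord ≤ 2.
h₀' ⇒ L via d/dx closure of L₀.
L = (102 + 270·x + 324·x^2) + (-3 + 93·x + 324·x^2 + 252·x^3)·Dx + (-5 - 22·x - 4·x^2 + 63·x^3 + 36·x^4)·Dx^2  (order 2).
h: a_k = -24, 24, -252, 360, -1914, 20376/5, -77106/5, 1410408/35, -923697/7, …
ICs: h(0) = -24, h′(0) = 24.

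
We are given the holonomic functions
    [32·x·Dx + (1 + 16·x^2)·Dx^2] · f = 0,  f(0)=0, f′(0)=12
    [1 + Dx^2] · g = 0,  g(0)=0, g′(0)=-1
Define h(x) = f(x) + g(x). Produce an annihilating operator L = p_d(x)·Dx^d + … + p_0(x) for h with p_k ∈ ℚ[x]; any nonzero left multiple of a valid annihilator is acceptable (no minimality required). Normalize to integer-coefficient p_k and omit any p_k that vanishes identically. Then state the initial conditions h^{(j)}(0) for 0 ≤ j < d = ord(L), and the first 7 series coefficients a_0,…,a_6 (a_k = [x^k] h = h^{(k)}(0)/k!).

L = (-6112·x + 99328·x^3 + 8192·x^5)·Dx + (-31 + 1072·x^2 + 25344·x^4 + 4096·x^6)·Dx^2 + (-6112·x + 99328·x^3 + 8192·x^5)·Dx^3 + (-31 + 1072·x^2 + 25344·x^4 + 4096·x^6)·Dx^4  (order 4).
h: a_k = 0, 11, 0, -383/6, 0, 73727/120, 0, …
ICs: h(0) = 0, h′(0) = 11, h′′(0) = 0, h′′′(0) = -383.

f: a_k = 0, 12, 0, -64, 0, 3072/5, 0, …
g: a_k = 0, -1, 0, 1/6, 0, -1/120, 0, …
Sum ⇒ L₀ = lclm(L_f,L_g) in ℚ(x)⟨Dx⟩.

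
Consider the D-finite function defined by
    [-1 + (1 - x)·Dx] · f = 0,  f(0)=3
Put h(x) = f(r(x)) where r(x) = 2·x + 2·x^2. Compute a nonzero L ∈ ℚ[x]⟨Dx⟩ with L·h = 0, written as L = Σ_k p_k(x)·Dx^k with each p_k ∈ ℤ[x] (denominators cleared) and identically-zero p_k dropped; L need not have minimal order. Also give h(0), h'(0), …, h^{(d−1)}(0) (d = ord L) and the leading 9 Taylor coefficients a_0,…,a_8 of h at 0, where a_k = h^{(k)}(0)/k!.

L = (2 + 4·x) + (-1 + 2·x + 2·x^2)·Dx  (order 1).
h: a_k = 3, 6, 18, 48, 132, 360, 984, 2688, 7344, …
ICs: h(0) = 3.

f: a_k = 3, 3, 3, 3, 3, 3, 3, 3, 3, …
L₀ from L_f via x↦r, Dx↦r'^{-1}Dx.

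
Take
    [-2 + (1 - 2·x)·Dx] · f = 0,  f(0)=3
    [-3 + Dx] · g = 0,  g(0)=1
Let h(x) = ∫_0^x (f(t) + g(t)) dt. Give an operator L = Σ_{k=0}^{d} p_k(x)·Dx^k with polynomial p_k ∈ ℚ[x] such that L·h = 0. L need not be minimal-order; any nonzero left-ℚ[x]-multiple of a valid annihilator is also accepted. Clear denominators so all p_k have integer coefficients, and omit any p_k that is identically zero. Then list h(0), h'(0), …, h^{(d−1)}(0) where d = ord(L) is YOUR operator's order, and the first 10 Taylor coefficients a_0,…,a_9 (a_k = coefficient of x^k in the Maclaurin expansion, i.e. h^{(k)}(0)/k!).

f: a_k = 3, 6, 12, 24, 48, 96, 192, 384, 768, 1536, …
g: a_k = 1, 3, 9/2, 9/2, 27/8, 81/40, 81/80, 243/560, 729/4480, 243/4480, …
Weyl lclm of L_f,L_g ⇒ L₀ (ord ≤ 2).
Integrate: L := L₀·Dx.
L = (-6 - 36·x)·Dx + (-1 + 36·x - 36·x^2)·Dx^2 + (1 - 8·x + 12·x^2)·Dx^3  (order 3).
h: a_k = 0, 4, 9/2, 11/2, 57/8, 411/40, 1307/80, 15441/560, 215283/4480, 1147123/13440, …
ICs: h(0) = 0, h′(0) = 4, h′′(0) = 9.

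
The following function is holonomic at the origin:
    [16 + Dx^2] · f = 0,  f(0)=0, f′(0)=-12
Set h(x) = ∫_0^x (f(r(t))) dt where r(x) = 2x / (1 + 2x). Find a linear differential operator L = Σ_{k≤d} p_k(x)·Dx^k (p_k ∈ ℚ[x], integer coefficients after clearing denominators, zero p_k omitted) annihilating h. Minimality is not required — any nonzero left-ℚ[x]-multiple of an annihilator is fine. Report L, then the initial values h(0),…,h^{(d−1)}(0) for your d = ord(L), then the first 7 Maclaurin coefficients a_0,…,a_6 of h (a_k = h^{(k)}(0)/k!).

L = 64·Dx + (4 + 24·x + 48·x^2 + 32·x^3)·Dx^2 + (1 + 8·x + 24·x^2 + 32·x^3 + 16·x^4)·Dx^3  (order 3).
h: a_k = 0, 0, -12, 16, 40, -1344/5, 12352/15, …
ICs: h(0) = 0, h′(0) = 0, h′′(0) = -24.

f: a_k = 0, -12, 0, 32, 0, -128/5, 0, …
f∘r: x↦r, Dx↦Dx/r' in L_f ⇒ L₀.
h=∫h₀ ⇒ L = L₀·Dx.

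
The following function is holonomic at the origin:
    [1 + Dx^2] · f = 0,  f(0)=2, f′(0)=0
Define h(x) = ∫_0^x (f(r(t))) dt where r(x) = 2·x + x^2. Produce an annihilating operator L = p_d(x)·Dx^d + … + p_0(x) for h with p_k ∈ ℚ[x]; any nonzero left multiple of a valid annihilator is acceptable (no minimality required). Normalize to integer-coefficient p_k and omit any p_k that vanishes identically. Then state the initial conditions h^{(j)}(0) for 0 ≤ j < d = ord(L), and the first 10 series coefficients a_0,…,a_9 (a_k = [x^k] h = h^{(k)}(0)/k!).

L = (4 + 12·x + 12·x^2 + 4·x^3)·Dx - Dx^2 + (1 + x)·Dx^3  (order 3).
h: a_k = 0, 2, 0, -4/3, -1, 1/15, 4/9, 82/315, 1/60, -719/11340, …
ICs: h(0) = 0, h′(0) = 2, h′′(0) = 0.

f: a_k = 2, 0, -1, 0, 1/12, 0, -1/360, 0, 1/20160, 0, …
h₀=f(r): pull back L_f along r ⇒ L₀.
h=∫h₀ ⇒ L = L₀·Dx.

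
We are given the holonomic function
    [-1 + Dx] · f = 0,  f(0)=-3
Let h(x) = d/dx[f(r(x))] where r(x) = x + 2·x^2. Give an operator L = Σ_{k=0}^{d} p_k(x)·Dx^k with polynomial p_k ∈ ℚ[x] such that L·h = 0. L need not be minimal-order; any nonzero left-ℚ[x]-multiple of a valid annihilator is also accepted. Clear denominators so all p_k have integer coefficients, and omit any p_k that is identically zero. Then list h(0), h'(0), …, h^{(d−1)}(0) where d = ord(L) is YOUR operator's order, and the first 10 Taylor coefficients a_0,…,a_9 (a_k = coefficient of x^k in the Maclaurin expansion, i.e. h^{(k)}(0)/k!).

f: a_k = -3, -3, -3/2, -1/2, -1/8, -1/40, -1/240, -1/1680, -1/13440, -1/120960, …
h₀=f(r): pull back L_f along r ⇒ L₀.
h=h₀': d/dx-closure on L₀ ⇒ L.
L = (5 + 8·x + 16·x^2) + (-1 - 4·x)·Dx  (order 1).
h: a_k = -3, -15, -39/2, -73/2, -281/8, -1741/40, -1697/48, -57233/1680, -328753/13440, -2389141/120960, …
ICs: h(0) = -3.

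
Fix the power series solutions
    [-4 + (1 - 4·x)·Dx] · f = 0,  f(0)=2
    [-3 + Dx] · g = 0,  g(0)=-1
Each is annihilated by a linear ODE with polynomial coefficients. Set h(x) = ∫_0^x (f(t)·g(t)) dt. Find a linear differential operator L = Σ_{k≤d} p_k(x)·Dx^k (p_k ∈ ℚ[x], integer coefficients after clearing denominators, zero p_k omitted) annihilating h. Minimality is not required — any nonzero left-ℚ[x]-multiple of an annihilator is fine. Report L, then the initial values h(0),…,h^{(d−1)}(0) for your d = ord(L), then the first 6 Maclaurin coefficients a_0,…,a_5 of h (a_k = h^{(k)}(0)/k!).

f: a_k = 2, 8, 32, 128, 512, 2048, …
g: a_k = -1, -3, -9/2, -9/2, -27/8, -81/40, …
h₀=f·g: eliminate ⇒ L₀, order ≤ 1·1.
Integrate: L := L₀·Dx.
L = (7 - 12·x)·Dx + (-1 + 4·x)·Dx^2  (order 2).
h: a_k = 0, -2, -7, -65/3, -269/4, -4331/20, …
ICs: h(0) = 0, h′(0) = -2.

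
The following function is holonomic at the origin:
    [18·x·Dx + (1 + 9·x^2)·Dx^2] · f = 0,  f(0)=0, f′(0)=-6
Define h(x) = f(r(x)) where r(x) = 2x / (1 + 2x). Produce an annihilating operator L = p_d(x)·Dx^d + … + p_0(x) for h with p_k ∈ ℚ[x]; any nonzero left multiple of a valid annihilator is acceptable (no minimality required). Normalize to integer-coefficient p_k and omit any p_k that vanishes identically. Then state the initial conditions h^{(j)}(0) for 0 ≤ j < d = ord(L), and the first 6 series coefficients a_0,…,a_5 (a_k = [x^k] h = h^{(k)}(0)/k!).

L = (4 + 80·x)·Dx + (1 + 4·x + 40·x^2)·Dx^2  (order 2).
h: a_k = 0, -12, 24, 96, -768, 768/5, …
ICs: h(0) = 0, h′(0) = -12.

f: a_k = 0, -6, 0, 18, 0, -486/5, …
h₀=f(r): pull back L_f along r ⇒ L₀.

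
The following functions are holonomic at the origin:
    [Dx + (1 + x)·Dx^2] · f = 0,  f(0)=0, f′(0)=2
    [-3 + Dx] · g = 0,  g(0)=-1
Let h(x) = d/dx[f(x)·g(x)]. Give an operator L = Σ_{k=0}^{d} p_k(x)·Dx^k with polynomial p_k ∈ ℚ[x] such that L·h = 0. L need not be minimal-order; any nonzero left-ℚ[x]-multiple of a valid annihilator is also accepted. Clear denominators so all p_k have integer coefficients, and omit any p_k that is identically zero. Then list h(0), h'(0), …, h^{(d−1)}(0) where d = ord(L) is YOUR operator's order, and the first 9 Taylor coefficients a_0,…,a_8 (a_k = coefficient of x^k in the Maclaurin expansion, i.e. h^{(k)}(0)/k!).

f: a_k = 0, 2, -1, 2/3, -1/2, 2/5, -1/3, 2/7, -1/4, …
g: a_k = -1, -3, -9/2, -9/2, -27/8, -81/40, -81/80, -243/560, -729/4480, …
L₀ := L_f ⊗_s L_g (sym. prod.), ord ≤ 2.
h=h₀': d/dx-closure on L₀ ⇒ L.
L = (15 + 36·x + 27·x^2) + (-11 - 27·x - 18·x^2)·Dx + (2 + 5·x + 3·x^2)·Dx^2  (order 2).
h: a_k = -2, -10, -20, -24, -83/4, -55/4, -38/5, -17/5, -653/448, …
ICs: h(0) = -2, h′(0) = -10.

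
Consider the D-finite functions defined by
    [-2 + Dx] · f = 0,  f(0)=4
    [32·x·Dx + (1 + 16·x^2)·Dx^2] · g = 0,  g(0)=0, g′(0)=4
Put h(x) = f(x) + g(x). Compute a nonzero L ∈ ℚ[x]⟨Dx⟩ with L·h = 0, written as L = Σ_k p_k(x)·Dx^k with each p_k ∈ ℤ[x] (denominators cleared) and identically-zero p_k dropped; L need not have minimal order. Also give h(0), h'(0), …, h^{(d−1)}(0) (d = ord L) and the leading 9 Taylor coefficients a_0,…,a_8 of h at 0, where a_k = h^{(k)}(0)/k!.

f: a_k = 4, 8, 8, 16/3, 8/3, 16/15, 16/45, 32/315, 8/315, …
g: a_k = 0, 4, 0, -64/3, 0, 1024/5, 0, -16384/7, 0, …
Weyl lclm of L_f,L_g ⇒ L₀ (ord ≤ 3).
L = (32 - 64·x - 1536·x^2 - 1024·x^3)·Dx + (-18 + 704·x^2 - 512·x^4)·Dx^2 + (1 + 16·x + 32·x^2 + 256·x^3 + 256·x^4)·Dx^3  (order 3).
h: a_k = 4, 12, 8, -16, 8/3, 3088/15, 16/45, -737248/315, 8/315, …
ICs: h(0) = 4, h′(0) = 12, h′′(0) = 16.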